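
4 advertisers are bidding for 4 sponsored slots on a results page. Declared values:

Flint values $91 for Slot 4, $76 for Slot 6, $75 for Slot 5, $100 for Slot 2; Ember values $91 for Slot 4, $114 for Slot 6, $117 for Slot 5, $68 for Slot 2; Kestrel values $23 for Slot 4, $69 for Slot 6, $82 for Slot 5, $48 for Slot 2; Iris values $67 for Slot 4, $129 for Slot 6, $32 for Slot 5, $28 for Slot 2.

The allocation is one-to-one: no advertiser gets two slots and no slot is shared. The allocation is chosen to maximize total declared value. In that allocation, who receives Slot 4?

Optimal: Flint→Slot 2 ($100), Ember→Slot 4 ($91), Kestrel→Slot 5 ($82), Iris→Slot 6 ($129) — total 100+91+82+129 = $402.
Row-greedy (each advertiser in turn takes its best remaining slot) gives $353, worse by 49.
Swapping Kestrel↔Iris (Kestrel→Slot 6 $69, Iris→Slot 5 $32) loses 110.
No other one-to-one assignment exceeds $402.
Ember's own top slot is Slot 5 ($117), but forcing Ember→Slot 5 and reassigning the rest optimally gives only $385 — worse by 17.

Ember receives Slot 4.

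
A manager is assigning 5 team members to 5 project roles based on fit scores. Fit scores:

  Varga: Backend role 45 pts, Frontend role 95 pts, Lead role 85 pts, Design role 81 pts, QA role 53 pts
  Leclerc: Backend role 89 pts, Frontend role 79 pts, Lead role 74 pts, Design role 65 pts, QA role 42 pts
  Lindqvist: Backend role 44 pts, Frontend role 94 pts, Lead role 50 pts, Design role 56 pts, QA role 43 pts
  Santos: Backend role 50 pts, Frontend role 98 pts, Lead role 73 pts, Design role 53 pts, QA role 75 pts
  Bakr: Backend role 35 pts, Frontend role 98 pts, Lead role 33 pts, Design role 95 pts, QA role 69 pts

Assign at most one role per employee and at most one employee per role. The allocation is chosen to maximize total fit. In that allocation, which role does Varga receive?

Varga receives Lead role.

Optimal: Varga→Lead role (85 pts), Leclerc→Backend role (89 pts), Lindqvist→Frontend role (94 pts), Santos→QA role (75 pts), Bakr→Design role (95 pts) — total 85+89+94+75+95 = 438 pts.
Row-greedy (each employee in turn takes its best remaining role) gives 348 pts, worse by 90.
Next-best assignment: Varga→Lead role, Leclerc→Backend role, Lindqvist→QA role, Santos→Frontend role, Bakr→Design role = 410 pts.
Checked against all permutations: 438 pts is optimal.
Varga's own top role is Frontend role (95 pts), but forcing Varga→Frontend role and reassigning the rest optimally gives only 404 pts — worse by 34.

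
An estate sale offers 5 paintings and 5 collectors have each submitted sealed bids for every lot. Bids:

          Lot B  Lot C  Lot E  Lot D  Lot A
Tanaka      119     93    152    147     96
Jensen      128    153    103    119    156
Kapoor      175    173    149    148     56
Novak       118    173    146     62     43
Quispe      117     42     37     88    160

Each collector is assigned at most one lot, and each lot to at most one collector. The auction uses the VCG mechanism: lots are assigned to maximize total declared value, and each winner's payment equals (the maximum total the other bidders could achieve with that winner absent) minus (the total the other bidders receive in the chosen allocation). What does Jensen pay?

Jensen pays $32.

Efficient allocation: Tanaka→Lot D ($147), Jensen→Lot C ($153), Kapoor→Lot B ($175), Novak→Lot E ($146), Quispe→Lot A ($160); total welfare W = $781.
Jensen receives Lot C at value $153, so the others get W − 153 = $628.
Without Jensen: best allocation of the remaining 4 bidders over all 5 lots is Tanaka→Lot E ($152), Kapoor→Lot B ($175), Novak→Lot C ($173), Quispe→Lot A ($160), total $660.
VCG payment = (others' best without Jensen) − (others' welfare with Jensen) = 660 − 628 = $32.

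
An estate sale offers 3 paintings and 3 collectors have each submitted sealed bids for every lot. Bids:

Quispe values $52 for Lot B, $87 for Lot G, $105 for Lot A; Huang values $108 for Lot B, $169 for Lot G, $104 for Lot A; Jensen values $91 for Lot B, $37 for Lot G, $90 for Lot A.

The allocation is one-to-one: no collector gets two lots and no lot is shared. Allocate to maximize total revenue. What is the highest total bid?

Optimal: Quispe→Lot A ($105), Huang→Lot G ($169), Jensen→Lot B ($91) — total 105+169+91 = $365.
Column-greedy (each lot in turn goes to its best remaining collector) gives $285, worse by 80.
Next-best assignment: Quispe→Lot B, Huang→Lot G, Jensen→Lot A = $311.
Swapping Quispe↔Jensen (Quispe→Lot B $52, Jensen→Lot A $90) loses 54.
No other one-to-one assignment exceeds $365.

Max total: $365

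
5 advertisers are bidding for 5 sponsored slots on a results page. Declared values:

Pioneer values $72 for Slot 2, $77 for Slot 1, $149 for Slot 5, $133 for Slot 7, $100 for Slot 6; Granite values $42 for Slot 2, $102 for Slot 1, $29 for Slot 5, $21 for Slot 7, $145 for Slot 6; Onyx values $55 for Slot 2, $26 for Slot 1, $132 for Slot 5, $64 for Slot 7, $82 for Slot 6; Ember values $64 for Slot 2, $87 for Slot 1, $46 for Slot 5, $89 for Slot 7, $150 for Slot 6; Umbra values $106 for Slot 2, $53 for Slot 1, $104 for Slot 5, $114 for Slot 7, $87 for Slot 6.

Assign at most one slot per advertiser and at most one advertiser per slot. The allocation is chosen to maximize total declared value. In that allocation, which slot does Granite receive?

Granite receives Slot 1.

Optimal: Pioneer→Slot 7 ($133), Granite→Slot 1 ($102), Onyx→Slot 5 ($132), Ember→Slot 6 ($150), Umbra→Slot 2 ($106) — total 133+102+132+150+106 = $623.
Next-best assignment: Pioneer→Slot 7, Granite→Slot 6, Onyx→Slot 5, Ember→Slot 1, Umbra→Slot 2 = $603.
Swapping Granite↔Onyx (Granite→Slot 5 $29, Onyx→Slot 1 $26) loses 179.
Granite's own top slot is Slot 6 ($145), but forcing Granite→Slot 6 and reassigning the rest optimally gives only $603 — worse by 20.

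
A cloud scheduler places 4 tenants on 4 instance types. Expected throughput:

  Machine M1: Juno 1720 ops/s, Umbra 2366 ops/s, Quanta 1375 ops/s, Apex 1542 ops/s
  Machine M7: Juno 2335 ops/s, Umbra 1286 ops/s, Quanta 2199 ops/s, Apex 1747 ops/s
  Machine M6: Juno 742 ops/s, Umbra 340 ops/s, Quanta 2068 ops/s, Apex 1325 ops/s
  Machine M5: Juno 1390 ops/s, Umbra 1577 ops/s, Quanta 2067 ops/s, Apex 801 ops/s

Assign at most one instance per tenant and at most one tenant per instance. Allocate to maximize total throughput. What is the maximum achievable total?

Maximum total: 8093 ops/s

Optimal: Juno→Machine M7 (2335 ops/s), Umbra→Machine M1 (2366 ops/s), Quanta→Machine M5 (2067 ops/s), Apex→Machine M6 (1325 ops/s) — total 2335+2366+2067+1325 = 8093 ops/s.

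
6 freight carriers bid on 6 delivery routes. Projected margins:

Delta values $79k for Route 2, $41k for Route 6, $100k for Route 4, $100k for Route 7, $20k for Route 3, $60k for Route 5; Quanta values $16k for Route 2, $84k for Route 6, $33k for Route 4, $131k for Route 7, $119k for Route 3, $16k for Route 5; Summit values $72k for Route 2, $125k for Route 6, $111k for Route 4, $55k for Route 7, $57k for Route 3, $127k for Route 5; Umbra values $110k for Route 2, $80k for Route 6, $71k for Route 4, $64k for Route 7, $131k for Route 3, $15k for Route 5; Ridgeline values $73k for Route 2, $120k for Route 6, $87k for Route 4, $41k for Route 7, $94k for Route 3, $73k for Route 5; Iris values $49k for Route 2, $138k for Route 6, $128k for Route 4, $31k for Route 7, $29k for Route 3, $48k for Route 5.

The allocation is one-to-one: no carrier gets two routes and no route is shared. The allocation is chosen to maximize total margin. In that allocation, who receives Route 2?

Optimal: Delta→Route 2 ($79k), Quanta→Route 7 ($131k), Summit→Route 5 ($127k), Umbra→Route 3 ($131k), Ridgeline→Route 6 ($120k), Iris→Route 4 ($128k) — total 79+131+127+131+120+128 = $716k.
Row-greedy (each carrier in turn takes its best remaining route) gives $658k, worse by 58.
Swapping Umbra↔Summit (Umbra→Route 5 $15k, Summit→Route 3 $57k) loses 186.
Delta's own top route is Route 4 ($100k), but forcing Delta→Route 4 and reassigning the rest optimally gives only $700k — worse by 16.

Delta receives Route 2.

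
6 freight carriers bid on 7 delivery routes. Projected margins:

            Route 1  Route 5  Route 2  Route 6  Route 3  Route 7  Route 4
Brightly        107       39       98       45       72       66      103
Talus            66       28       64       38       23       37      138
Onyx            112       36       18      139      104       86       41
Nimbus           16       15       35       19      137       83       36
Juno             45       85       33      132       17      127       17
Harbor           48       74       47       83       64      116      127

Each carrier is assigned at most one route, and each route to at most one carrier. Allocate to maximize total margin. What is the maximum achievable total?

Max total: $733k

This is the linear assignment problem.
Optimal: Brightly→Route 2 ($98k), Talus→Route 4 ($138k), Onyx→Route 1 ($112k), Nimbus→Route 3 ($137k), Juno→Route 6 ($132k), Harbor→Route 7 ($116k) — total 98+138+112+137+132+116 = $733k.
Next-best assignment: Brightly→Route 1, Talus→Route 4, Onyx→Route 6, Nimbus→Route 3, Juno→Route 5, Harbor→Route 7 = $722k.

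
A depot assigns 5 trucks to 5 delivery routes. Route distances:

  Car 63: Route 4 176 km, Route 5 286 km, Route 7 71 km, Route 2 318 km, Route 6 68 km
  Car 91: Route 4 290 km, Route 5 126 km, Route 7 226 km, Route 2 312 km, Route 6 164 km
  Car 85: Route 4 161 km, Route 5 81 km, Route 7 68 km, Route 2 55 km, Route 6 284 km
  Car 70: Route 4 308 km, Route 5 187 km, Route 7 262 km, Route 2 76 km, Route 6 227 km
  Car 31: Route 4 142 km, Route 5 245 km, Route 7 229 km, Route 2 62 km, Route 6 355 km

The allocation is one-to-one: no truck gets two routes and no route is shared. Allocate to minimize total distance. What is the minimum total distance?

Optimal: Car 63→Route 6 (68 km), Car 91→Route 5 (126 km), Car 85→Route 7 (68 km), Car 70→Route 2 (76 km), Car 31→Route 4 (142 km) — total 68+126+68+76+142 = 480 km.
Row-greedy (each truck in turn takes its cheapest remaining route) gives 653 km, worse by 173.
Next-best assignment: Car 63→Route 7, Car 91→Route 6, Car 85→Route 5, Car 70→Route 2, Car 31→Route 4 = 534 km.
Swapping Car 31↔Car 63 (Car 31→Route 6 355 km, Car 63→Route 4 176 km) adds 321.

Minimum total: 480 km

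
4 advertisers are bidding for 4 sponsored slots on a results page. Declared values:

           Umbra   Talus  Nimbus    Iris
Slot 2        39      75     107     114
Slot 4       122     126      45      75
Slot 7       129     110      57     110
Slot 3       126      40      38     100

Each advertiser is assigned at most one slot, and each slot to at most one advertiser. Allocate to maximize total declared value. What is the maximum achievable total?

Optimal: Umbra→Slot 3 ($126), Talus→Slot 4 ($126), Nimbus→Slot 2 ($107), Iris→Slot 7 ($110) — total 126+126+107+110 = $469.
Column-greedy (each slot in turn goes to its best remaining advertiser) gives $407, worse by 62.
Checked against all permutations: $469 is optimal.

Maximum total: $469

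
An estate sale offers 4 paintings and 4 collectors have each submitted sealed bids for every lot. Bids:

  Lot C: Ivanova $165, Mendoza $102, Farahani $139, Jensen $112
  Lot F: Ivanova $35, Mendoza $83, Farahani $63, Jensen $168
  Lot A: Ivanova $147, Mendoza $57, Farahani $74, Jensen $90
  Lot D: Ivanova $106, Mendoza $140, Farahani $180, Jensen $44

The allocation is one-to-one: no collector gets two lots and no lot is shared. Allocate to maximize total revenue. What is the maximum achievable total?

This is the linear assignment problem.
Optimal: Ivanova→Lot A ($147), Mendoza→Lot C ($102), Farahani→Lot D ($180), Jensen→Lot F ($168) — total 147+102+180+168 = $597.
Max-entry greedy (repeatedly take the single best remaining cell) gives $570, worse by 27.
Swapping Farahani↔Ivanova (Farahani→Lot A $74, Ivanova→Lot D $106) loses 147.

Maximum total: $597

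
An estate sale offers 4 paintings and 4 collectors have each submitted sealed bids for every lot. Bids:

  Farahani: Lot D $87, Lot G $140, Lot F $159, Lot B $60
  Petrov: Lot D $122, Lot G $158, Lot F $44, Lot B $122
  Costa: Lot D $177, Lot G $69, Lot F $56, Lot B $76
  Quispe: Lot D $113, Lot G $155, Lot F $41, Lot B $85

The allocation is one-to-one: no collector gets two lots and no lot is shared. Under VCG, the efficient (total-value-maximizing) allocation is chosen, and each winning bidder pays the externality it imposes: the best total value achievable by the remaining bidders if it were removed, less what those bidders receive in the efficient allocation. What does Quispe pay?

Efficient allocation: Farahani→Lot F ($159), Petrov→Lot B ($122), Costa→Lot D ($177), Quispe→Lot G ($155); total welfare W = $613.
Quispe receives Lot G at value $155, so the others get W − 155 = $458.
Without Quispe: best allocation of the remaining 3 bidders over all 4 lots is Farahani→Lot F ($159), Petrov→Lot G ($158), Costa→Lot D ($177), total $494.
VCG payment = (others' best without Quispe) − (others' welfare with Quispe) = 494 − 458 = $36.

Quispe pays $36.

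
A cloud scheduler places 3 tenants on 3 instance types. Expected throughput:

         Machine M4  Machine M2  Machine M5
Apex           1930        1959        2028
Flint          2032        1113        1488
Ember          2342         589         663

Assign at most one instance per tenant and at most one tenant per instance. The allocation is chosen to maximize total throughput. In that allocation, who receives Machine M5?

This is the linear assignment problem.
Optimal: Apex→Machine M2 (1959 ops/s), Flint→Machine M5 (1488 ops/s), Ember→Machine M4 (2342 ops/s) — total 1959+1488+2342 = 5789 ops/s.
Max-entry greedy (repeatedly take the single best remaining cell) gives 5483 ops/s, worse by 306.
Swapping Flint↔Apex (Flint→Machine M2 1113 ops/s, Apex→Machine M5 2028 ops/s) loses 306.
Flint's own top instance is Machine M4 (2032 ops/s), but forcing Flint→Machine M4 and reassigning the rest optimally gives only 4654 ops/s — worse by 1135.

Flint receives Machine M5.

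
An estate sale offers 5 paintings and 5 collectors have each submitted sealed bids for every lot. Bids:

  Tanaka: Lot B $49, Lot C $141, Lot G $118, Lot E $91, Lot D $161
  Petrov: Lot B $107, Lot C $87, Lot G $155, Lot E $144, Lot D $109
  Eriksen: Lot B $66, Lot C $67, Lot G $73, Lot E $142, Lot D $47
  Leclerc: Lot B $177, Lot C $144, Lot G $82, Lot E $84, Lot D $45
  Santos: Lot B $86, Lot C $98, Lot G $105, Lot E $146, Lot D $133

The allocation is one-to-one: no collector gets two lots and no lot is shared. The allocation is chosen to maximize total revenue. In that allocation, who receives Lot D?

Santos receives Lot D.

Optimal: Tanaka→Lot C ($141), Petrov→Lot G ($155), Eriksen→Lot E ($142), Leclerc→Lot B ($177), Santos→Lot D ($133) — total 141+155+142+177+133 = $748.
Max-entry greedy (repeatedly take the single best remaining cell) gives $706, worse by 42.
No other one-to-one assignment exceeds $748.
Santos's own top lot is Lot E ($146), but forcing Santos→Lot E and reassigning the rest optimally gives only $706 — worse by 42.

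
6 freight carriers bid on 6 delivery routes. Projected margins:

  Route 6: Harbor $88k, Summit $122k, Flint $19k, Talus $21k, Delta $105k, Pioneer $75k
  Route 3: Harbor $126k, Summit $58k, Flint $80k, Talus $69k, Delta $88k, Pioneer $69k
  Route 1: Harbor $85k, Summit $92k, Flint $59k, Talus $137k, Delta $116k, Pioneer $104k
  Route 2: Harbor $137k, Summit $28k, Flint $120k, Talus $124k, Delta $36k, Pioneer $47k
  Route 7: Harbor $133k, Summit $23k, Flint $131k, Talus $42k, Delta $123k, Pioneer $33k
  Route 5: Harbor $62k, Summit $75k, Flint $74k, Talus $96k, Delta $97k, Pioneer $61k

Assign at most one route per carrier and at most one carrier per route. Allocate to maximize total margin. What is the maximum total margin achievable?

Maximum total: $704k

Optimal: Harbor→Route 3 ($126k), Summit→Route 6 ($122k), Flint→Route 7 ($131k), Talus→Route 2 ($124k), Delta→Route 5 ($97k), Pioneer→Route 1 ($104k) — total 126+122+131+124+97+104 = $704k.
Next-best assignment: Harbor→Route 2, Summit→Route 6, Flint→Route 7, Talus→Route 1, Delta→Route 5, Pioneer→Route 3 = $693k.
Every other assignment is strictly worse.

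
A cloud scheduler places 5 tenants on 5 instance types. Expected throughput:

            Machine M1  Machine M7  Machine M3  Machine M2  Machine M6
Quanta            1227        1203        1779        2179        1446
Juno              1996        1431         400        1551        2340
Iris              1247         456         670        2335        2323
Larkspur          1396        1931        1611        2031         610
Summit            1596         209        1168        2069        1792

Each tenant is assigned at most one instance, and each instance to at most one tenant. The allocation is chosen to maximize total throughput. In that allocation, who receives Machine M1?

Juno receives Machine M1.

Optimal: Quanta→Machine M3 (1779 ops/s), Juno→Machine M1 (1996 ops/s), Iris→Machine M6 (2323 ops/s), Larkspur→Machine M7 (1931 ops/s), Summit→Machine M2 (2069 ops/s) — total 1779+1996+2323+1931+2069 = 10098 ops/s.
Max-entry greedy (repeatedly take the single best remaining cell) gives 9981 ops/s, worse by 117.
Juno's own top instance is Machine M6 (2340 ops/s), but forcing Juno→Machine M6 and reassigning the rest optimally gives only 9981 ops/s — worse by 117.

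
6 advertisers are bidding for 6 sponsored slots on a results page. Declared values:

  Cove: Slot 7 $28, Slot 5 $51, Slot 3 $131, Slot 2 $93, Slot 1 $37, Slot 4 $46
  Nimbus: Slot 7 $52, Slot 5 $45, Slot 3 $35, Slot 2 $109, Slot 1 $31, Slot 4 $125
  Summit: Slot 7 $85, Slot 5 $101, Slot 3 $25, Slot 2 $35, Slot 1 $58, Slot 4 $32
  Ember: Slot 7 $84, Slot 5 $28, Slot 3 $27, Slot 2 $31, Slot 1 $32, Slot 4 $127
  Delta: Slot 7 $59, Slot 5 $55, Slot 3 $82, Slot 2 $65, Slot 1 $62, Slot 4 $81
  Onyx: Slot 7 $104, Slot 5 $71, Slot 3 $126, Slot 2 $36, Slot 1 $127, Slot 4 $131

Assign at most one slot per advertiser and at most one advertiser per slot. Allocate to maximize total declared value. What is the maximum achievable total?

Max total: $654

Optimal: Cove→Slot 3 ($131), Nimbus→Slot 2 ($109), Summit→Slot 5 ($101), Ember→Slot 4 ($127), Delta→Slot 7 ($59), Onyx→Slot 1 ($127) — total 131+109+101+127+59+127 = $654.
Max-entry greedy (repeatedly take the single best remaining cell) gives $618, worse by 36.
Checked against all permutations: $654 is optimal.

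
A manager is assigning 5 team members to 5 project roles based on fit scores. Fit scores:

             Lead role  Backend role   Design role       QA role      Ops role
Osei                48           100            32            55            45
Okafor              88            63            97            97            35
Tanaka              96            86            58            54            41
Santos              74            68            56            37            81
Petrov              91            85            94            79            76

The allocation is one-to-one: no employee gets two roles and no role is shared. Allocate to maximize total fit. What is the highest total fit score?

Max total: 468 pts

Optimal: Osei→Backend role (100 pts), Okafor→QA role (97 pts), Tanaka→Lead role (96 pts), Santos→Ops role (81 pts), Petrov→Design role (94 pts) — total 100+97+96+81+94 = 468 pts.
Max-entry greedy (repeatedly take the single best remaining cell) gives 453 pts, worse by 15.
Every other assignment is strictly worse.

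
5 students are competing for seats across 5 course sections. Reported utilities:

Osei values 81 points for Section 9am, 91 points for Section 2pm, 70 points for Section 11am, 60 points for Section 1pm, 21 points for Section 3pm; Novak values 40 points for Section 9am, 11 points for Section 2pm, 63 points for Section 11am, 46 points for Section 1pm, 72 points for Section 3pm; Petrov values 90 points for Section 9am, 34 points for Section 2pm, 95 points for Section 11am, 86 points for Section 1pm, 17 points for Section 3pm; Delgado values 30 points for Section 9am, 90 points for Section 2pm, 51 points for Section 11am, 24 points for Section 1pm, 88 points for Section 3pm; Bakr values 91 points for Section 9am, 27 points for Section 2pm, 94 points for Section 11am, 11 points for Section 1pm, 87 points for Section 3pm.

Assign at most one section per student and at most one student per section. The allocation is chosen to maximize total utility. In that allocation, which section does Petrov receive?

Petrov receives Section 1pm.

Optimal: Osei→Section 9am (81 points), Novak→Section 3pm (72 points), Petrov→Section 1pm (86 points), Delgado→Section 2pm (90 points), Bakr→Section 11am (94 points) — total 81+72+86+90+94 = 423 points.
Column-greedy (each section in turn goes to its best remaining student) gives 411 points, worse by 12.
Next-best assignment: Osei→Section 2pm, Novak→Section 11am, Petrov→Section 1pm, Delgado→Section 3pm, Bakr→Section 9am = 419 points.
Petrov's own top section is Section 11am (95 points), but forcing Petrov→Section 11am and reassigning the rest optimally gives only 411 points — worse by 12.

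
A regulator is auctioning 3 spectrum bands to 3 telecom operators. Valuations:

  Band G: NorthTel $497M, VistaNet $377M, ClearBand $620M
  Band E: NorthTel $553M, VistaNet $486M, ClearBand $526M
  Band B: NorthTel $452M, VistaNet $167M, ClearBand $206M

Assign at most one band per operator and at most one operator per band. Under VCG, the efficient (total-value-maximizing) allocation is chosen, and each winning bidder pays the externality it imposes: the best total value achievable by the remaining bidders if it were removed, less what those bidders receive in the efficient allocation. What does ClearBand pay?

Efficient allocation: NorthTel→Band B ($452M), VistaNet→Band E ($486M), ClearBand→Band G ($620M); total welfare W = $1558M.
ClearBand receives Band G at value $620M, so the others get W − 620 = $938M.
Without ClearBand: best allocation of the remaining 2 bidders over all 3 bands is NorthTel→Band G ($497M), VistaNet→Band E ($486M), total $983M.
VCG payment = (others' best without ClearBand) − (others' welfare with ClearBand) = 983 − 938 = $45M.

ClearBand pays $45M.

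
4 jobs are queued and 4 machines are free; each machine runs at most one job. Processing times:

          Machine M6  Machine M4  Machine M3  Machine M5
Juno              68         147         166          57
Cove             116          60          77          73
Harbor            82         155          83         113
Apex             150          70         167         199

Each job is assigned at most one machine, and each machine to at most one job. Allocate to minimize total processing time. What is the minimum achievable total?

Minimum total: 286 min

Optimal: Juno→Machine M5 (57 min), Cove→Machine M3 (77 min), Harbor→Machine M6 (82 min), Apex→Machine M4 (70 min) — total 57+77+82+70 = 286 min.
Row-greedy (each job in turn takes its cheapest remaining machine) gives 366 min, worse by 80.
Next-best assignment: Juno→Machine M6, Cove→Machine M5, Harbor→Machine M3, Apex→Machine M4 = 294 min.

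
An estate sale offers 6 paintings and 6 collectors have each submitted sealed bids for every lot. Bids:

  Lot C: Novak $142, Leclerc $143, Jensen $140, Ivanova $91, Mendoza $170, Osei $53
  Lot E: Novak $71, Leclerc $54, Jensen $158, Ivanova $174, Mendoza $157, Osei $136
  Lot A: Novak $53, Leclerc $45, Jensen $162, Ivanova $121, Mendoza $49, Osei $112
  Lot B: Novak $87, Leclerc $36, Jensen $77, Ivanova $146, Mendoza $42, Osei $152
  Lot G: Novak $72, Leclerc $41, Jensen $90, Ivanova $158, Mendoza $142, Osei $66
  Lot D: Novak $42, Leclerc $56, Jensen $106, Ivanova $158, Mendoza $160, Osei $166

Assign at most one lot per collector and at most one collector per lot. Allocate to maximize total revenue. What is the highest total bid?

Maximum total: $874

Optimal: Novak→Lot B ($87), Leclerc→Lot C ($143), Jensen→Lot A ($162), Ivanova→Lot E ($174), Mendoza→Lot G ($142), Osei→Lot D ($166) — total 87+143+162+174+142+166 = $874.
Column-greedy (each lot in turn goes to its best remaining collector) gives $786, worse by 88.
Next-best assignment: Novak→Lot B, Leclerc→Lot C, Jensen→Lot A, Ivanova→Lot G, Mendoza→Lot E, Osei→Lot D = $873.
Swapping Leclerc↔Jensen (Leclerc→Lot A $45, Jensen→Lot C $140) loses 120.
Every other assignment is strictly worse.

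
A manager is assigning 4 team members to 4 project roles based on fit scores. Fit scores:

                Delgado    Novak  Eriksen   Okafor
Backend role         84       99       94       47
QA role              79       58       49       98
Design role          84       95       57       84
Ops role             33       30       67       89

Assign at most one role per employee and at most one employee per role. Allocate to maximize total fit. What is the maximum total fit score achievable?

Max total: 357 pts

Optimal: Delgado→QA role (79 pts), Novak→Design role (95 pts), Eriksen→Backend role (94 pts), Okafor→Ops role (89 pts) — total 79+95+94+89 = 357 pts.
Max-entry greedy (repeatedly take the single best remaining cell) gives 348 pts, worse by 9.
Swapping Delgado↔Okafor (Delgado→Ops role 33 pts, Okafor→QA role 98 pts) loses 37.
Checked against all permutations: 357 pts is optimal.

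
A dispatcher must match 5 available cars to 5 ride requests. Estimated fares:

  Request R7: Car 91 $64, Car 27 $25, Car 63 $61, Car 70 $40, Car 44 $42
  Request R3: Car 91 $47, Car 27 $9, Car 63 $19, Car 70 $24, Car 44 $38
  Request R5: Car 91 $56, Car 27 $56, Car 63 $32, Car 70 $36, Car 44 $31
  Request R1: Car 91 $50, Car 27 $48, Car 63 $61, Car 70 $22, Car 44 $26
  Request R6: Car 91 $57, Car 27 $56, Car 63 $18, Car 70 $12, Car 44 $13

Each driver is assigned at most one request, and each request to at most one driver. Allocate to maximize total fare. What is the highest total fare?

Optimal: Car 91→Request R7 ($64), Car 27→Request R6 ($56), Car 63→Request R1 ($61), Car 70→Request R5 ($36), Car 44→Request R3 ($38) — total 64+56+61+36+38 = $255.
Row-greedy (each driver in turn takes its best remaining request) gives $218, worse by 37.
Next-best assignment: Car 91→Request R6, Car 27→Request R5, Car 63→Request R1, Car 70→Request R7, Car 44→Request R3 = $252.
Swapping Car 27↔Car 91 (Car 27→Request R7 $25, Car 91→Request R6 $57) loses 38.

Maximum total: $255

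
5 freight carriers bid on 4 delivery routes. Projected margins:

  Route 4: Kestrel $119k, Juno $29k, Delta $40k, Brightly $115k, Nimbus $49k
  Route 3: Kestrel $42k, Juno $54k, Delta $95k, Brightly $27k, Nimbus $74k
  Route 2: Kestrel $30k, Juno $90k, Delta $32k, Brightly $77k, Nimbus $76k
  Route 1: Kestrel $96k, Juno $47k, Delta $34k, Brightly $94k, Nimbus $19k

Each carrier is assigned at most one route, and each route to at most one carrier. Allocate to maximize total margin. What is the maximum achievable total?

Optimal: Kestrel→Route 4 ($119k), Delta→Route 3 ($95k), Juno→Route 2 ($90k), Brightly→Route 1 ($94k) — total 119+95+90+94 = $398k.
Every other assignment is strictly worse.

Maximum total: $398k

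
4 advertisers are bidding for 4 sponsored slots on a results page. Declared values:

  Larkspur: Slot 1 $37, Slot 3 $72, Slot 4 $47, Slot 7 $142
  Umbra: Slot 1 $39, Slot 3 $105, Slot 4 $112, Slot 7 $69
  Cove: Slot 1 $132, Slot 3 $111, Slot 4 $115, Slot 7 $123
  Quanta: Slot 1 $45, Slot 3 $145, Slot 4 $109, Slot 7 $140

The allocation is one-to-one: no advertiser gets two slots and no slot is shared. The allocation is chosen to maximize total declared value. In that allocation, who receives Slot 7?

Larkspur receives Slot 7.

Optimal: Larkspur→Slot 7 ($142), Umbra→Slot 4 ($112), Cove→Slot 1 ($132), Quanta→Slot 3 ($145) — total 142+112+132+145 = $531.
Next-best assignment: Larkspur→Slot 7, Umbra→Slot 3, Cove→Slot 1, Quanta→Slot 4 = $488.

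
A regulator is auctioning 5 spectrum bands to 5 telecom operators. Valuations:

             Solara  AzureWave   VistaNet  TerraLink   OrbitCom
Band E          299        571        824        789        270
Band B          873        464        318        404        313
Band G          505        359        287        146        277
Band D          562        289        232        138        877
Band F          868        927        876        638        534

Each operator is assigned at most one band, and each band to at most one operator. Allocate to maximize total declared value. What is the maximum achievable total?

Max total: $3774M

This is the linear assignment problem.
Optimal: Solara→Band B ($873M), AzureWave→Band G ($359M), VistaNet→Band F ($876M), TerraLink→Band E ($789M), OrbitCom→Band D ($877M) — total 873+359+876+789+877 = $3774M.
Checked against all permutations: $3774M is optimal.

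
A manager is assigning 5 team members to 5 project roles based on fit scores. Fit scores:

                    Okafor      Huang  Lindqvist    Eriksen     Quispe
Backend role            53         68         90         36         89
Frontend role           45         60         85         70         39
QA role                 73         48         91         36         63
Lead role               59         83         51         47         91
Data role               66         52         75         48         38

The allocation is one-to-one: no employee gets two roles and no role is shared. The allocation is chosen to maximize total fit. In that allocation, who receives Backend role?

Optimal: Okafor→Data role (66 pts), Huang→Lead role (83 pts), Lindqvist→QA role (91 pts), Eriksen→Frontend role (70 pts), Quispe→Backend role (89 pts) — total 66+83+91+70+89 = 399 pts.
Row-greedy (each employee in turn takes its best remaining role) gives 354 pts, worse by 45.
Next-best assignment: Okafor→QA role, Huang→Lead role, Lindqvist→Data role, Eriksen→Frontend role, Quispe→Backend role = 390 pts.
Swapping Eriksen↔Lindqvist (Eriksen→QA role 36 pts, Lindqvist→Frontend role 85 pts) loses 40.
Quispe's own top role is Lead role (91 pts), but forcing Quispe→Lead role and reassigning the rest optimally gives only 386 pts — worse by 13.

Quispe receives Backend role.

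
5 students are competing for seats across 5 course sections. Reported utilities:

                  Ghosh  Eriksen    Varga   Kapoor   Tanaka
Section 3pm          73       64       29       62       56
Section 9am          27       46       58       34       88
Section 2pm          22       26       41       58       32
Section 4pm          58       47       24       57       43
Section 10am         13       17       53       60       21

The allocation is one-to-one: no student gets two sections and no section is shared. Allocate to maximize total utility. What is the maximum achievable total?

Optimal: Ghosh→Section 4pm (58 points), Eriksen→Section 3pm (64 points), Varga→Section 10am (53 points), Kapoor→Section 2pm (58 points), Tanaka→Section 9am (88 points) — total 58+64+53+58+88 = 321 points.
Next-best assignment: Ghosh→Section 3pm, Eriksen→Section 4pm, Varga→Section 10am, Kapoor→Section 2pm, Tanaka→Section 9am = 319 points.

Maximum total: 321 points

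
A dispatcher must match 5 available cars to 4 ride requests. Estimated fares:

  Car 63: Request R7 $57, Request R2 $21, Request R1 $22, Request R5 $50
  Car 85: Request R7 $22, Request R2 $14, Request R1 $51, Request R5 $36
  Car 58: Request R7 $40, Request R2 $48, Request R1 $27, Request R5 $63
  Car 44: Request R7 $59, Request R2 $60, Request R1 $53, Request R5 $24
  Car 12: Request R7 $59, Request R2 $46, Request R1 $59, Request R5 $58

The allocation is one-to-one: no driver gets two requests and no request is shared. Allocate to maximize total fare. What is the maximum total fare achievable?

Maximum total: $239

Optimal: Car 63→Request R7 ($57), Car 44→Request R2 ($60), Car 12→Request R1 ($59), Car 58→Request R5 ($63) — total 57+60+59+63 = $239.
Next-best assignment: Car 12→Request R7, Car 44→Request R2, Car 85→Request R1, Car 58→Request R5 = $233.
Swapping Car 58↔Car 63 (Car 58→Request R7 $40, Car 63→Request R5 $50) loses 30.
Every other assignment is strictly worse.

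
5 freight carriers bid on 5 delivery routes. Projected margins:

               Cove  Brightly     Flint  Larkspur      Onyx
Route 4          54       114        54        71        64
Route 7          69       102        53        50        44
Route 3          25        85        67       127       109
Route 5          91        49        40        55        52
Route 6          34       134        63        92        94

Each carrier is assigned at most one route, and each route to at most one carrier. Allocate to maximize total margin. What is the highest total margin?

Max total: $479k

Treat this as an assignment problem: match each carrier to one route.
Optimal: Cove→Route 5 ($91k), Brightly→Route 4 ($114k), Flint→Route 7 ($53k), Larkspur→Route 3 ($127k), Onyx→Route 6 ($94k) — total 91+114+53+127+94 = $479k.
Column-greedy (each route in turn goes to its best remaining carrier) gives $425k, worse by 54.
Swapping Brightly↔Cove (Brightly→Route 5 $49k, Cove→Route 4 $54k) loses 102.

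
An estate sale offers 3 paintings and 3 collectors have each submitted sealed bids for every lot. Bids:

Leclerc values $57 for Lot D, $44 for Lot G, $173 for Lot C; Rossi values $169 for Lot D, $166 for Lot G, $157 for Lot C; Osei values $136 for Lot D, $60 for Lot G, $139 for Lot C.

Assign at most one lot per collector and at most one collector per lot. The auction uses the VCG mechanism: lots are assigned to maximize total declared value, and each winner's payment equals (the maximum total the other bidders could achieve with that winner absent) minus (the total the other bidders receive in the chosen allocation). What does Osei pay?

Efficient allocation: Leclerc→Lot C ($173), Rossi→Lot G ($166), Osei→Lot D ($136); total welfare W = $475.
Osei receives Lot D at value $136, so the others get W − 136 = $339.
Without Osei: best allocation of the remaining 2 bidders over all 3 lots is Leclerc→Lot C ($173), Rossi→Lot D ($169), total $342.
VCG payment = (others' best without Osei) − (others' welfare with Osei) = 342 − 339 = $3.

Osei pays $3.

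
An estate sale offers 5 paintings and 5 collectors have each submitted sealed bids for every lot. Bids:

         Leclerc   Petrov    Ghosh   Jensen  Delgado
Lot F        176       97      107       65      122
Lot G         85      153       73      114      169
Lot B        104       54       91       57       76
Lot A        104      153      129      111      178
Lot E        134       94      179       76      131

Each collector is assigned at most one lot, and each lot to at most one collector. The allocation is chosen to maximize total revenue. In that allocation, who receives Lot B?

This is a one-to-one assignment (maximum-weight bipartite matching).
Optimal: Leclerc→Lot F ($176), Petrov→Lot G ($153), Ghosh→Lot E ($179), Jensen→Lot B ($57), Delgado→Lot A ($178) — total 176+153+179+57+178 = $743.
Column-greedy (each lot in turn goes to its best remaining collector) gives $665, worse by 78.
Checked against all permutations: $743 is optimal.
Jensen's own top lot is Lot G ($114), but forcing Jensen→Lot G and reassigning the rest optimally gives only $701 — worse by 42.

Jensen receives Lot B.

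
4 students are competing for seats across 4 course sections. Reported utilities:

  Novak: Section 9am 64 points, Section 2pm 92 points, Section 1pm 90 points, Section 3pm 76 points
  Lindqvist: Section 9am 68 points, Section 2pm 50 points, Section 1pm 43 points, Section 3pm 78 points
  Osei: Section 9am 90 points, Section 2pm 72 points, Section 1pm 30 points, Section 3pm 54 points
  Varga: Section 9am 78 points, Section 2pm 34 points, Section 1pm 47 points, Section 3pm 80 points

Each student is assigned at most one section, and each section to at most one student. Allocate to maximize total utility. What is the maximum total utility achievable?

Maximum total: 318 points

This is the linear assignment problem.
Optimal: Novak→Section 1pm (90 points), Lindqvist→Section 3pm (78 points), Osei→Section 2pm (72 points), Varga→Section 9am (78 points) — total 90+78+72+78 = 318 points.
Row-greedy (each student in turn takes its best remaining section) gives 307 points, worse by 11.
Next-best assignment: Novak→Section 1pm, Lindqvist→Section 9am, Osei→Section 2pm, Varga→Section 3pm = 310 points.
Every other assignment is strictly worse.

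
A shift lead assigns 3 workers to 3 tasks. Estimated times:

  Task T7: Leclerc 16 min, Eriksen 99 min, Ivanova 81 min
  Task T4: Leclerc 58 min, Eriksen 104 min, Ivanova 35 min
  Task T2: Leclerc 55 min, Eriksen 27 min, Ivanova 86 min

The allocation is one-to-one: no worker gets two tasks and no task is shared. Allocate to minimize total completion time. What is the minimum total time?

Min total: 78 min

Optimal: Leclerc→Task T7 (16 min), Eriksen→Task T2 (27 min), Ivanova→Task T4 (35 min) — total 16+27+35 = 78 min.
Next-best assignment: Leclerc→Task T4, Eriksen→Task T2, Ivanova→Task T7 = 166 min.
Checked against all permutations: 78 min is optimal.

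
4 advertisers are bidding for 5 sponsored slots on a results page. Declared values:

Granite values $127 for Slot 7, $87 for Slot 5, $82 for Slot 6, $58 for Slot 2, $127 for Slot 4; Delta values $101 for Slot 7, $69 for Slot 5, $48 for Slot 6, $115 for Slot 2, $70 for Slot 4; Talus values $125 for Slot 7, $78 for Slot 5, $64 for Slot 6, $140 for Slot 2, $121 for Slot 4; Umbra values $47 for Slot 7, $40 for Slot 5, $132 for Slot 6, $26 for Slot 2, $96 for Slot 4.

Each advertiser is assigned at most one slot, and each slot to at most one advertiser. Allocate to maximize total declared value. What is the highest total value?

This is the linear assignment problem.
Optimal: Granite→Slot 4 ($127), Delta→Slot 7 ($101), Talus→Slot 2 ($140), Umbra→Slot 6 ($132) — total 127+101+140+132 = $500.
Max-entry greedy (repeatedly take the single best remaining cell) gives $469, worse by 31.
Next-best assignment: Granite→Slot 4, Delta→Slot 2, Talus→Slot 7, Umbra→Slot 6 = $499.

Max total: $500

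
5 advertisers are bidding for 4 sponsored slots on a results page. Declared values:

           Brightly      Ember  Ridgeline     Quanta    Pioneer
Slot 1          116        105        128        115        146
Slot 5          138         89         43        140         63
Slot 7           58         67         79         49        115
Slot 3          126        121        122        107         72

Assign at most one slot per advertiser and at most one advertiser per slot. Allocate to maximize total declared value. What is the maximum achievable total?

This is the linear assignment problem.
Optimal: Ridgeline→Slot 1 ($128), Quanta→Slot 5 ($140), Pioneer→Slot 7 ($115), Brightly→Slot 3 ($126) — total 128+140+115+126 = $509.
Row-greedy (each advertiser in turn takes its best remaining slot) gives $436, worse by 73.
Next-best assignment: Ridgeline→Slot 1, Quanta→Slot 5, Pioneer→Slot 7, Ember→Slot 3 = $504.
Swapping Quanta↔Brightly (Quanta→Slot 3 $107, Brightly→Slot 5 $138) loses 21.

Max total: $509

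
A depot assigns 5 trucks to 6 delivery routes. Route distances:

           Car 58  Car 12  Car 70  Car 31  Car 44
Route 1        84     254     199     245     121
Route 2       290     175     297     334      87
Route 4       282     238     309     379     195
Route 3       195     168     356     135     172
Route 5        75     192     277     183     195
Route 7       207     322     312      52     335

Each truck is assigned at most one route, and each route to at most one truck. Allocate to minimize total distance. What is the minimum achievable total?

Min total: 581 km

Optimal: Car 58→Route 5 (75 km), Car 12→Route 3 (168 km), Car 70→Route 1 (199 km), Car 31→Route 7 (52 km), Car 44→Route 2 (87 km) — total 75+168+199+52+87 = 581 km.
Column-greedy (each route in turn goes to its cheapest remaining truck) gives 821 km, worse by 240.
Swapping Car 58↔Car 44 (Car 58→Route 2 290 km, Car 44→Route 5 195 km) adds 323.
Every other assignment is strictly worse.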